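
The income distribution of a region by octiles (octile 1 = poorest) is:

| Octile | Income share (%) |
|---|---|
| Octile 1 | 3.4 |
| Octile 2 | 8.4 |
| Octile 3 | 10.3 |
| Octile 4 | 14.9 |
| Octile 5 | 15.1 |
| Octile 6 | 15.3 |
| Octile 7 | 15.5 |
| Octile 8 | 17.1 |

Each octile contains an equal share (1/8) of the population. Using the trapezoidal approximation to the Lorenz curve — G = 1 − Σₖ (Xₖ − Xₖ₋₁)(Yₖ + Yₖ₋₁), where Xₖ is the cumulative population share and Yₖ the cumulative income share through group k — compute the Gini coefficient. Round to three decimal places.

0.183

Cumulative income shares Yₖ: 0.0340, 0.1180, 0.2210, 0.3700, 0.5210, 0.6740, 0.8290, 1.0000
Σ (Xₖ−Xₖ₋₁)(Yₖ+Yₖ₋₁) = (1/8)(0.0340+0.0000) + (1/8)(0.1180+0.0340) + (1/8)(0.2210+0.1180) + (1/8)(0.3700+0.2210) + (1/8)(0.5210+0.3700) + (1/8)(0.6740+0.5210) + (1/8)(0.8290+0.6740) + (1/8)(1.0000+0.8290)
  = 0.0043 + 0.0190 + 0.0424 + 0.0739 + 0.1114 + 0.1494 + 0.1879 + 0.2286 = 0.8168
G = 1 − 0.8168 = 0.1832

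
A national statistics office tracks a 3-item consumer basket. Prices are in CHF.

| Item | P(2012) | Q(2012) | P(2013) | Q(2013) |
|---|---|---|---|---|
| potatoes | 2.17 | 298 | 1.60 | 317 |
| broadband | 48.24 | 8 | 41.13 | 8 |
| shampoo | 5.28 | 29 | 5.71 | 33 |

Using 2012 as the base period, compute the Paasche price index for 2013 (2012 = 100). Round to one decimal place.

82.1

Paasche price index uses current-period quantities as weights.
ΣP(2013)·Q(2013) = 1.60×317 + 41.13×8 + 5.71×33 = 507.2 + 329.04 + 188.43 = 1024.67
ΣP(2012)·Q(2013) = 2.17×317 + 48.24×8 + 5.28×33 = 687.89 + 385.92 + 174.24 = 1248.05
Index = 1024.67 / 1248.05 × 100 = 82.1017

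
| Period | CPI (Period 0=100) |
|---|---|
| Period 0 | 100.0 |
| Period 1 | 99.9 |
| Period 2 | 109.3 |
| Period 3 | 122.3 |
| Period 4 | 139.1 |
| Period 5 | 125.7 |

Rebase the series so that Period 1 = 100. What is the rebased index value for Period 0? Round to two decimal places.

100.10

Rebased(Period 0) = 100.0 / 99.9 × 100 = 100.1001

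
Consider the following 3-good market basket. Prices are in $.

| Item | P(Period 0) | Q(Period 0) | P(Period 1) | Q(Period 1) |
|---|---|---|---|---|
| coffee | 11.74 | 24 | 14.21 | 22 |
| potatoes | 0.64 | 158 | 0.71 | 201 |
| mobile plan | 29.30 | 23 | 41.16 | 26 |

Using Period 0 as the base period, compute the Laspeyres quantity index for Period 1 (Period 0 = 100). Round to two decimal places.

Laspeyres quantity index uses base-period prices as weights.
ΣP(Period 0)·Q(Period 1) = 11.74×22 + 0.64×201 + 29.30×26 = 258.28 + 128.64 + 761.8 = 1148.72
ΣP(Period 0)·Q(Period 0) = 11.74×24 + 0.64×158 + 29.30×23 = 281.76 + 101.12 + 673.9 = 1056.78
Index = 1148.72 / 1056.78 × 100 = 108.7000

108.70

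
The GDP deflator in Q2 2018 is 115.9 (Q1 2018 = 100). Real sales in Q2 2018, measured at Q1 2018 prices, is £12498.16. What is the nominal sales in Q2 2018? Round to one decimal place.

Nominal = Real × (Index/100) = 12498.16 × (115.9/100)
        = 12498.16 × 1.159 = 14485.3674

14485.4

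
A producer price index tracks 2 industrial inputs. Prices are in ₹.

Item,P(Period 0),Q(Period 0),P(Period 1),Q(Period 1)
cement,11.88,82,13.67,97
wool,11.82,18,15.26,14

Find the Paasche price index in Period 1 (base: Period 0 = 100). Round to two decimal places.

Paasche price index uses current-period quantities as weights.
ΣP(Period 1)·Q(Period 1) = 13.67×97 + 15.26×14 = 1325.99 + 213.64 = 1539.63
ΣP(Period 0)·Q(Period 1) = 11.88×97 + 11.82×14 = 1152.36 + 165.48 = 1317.84
Index = 1539.63 / 1317.84 × 100 = 116.8298

116.83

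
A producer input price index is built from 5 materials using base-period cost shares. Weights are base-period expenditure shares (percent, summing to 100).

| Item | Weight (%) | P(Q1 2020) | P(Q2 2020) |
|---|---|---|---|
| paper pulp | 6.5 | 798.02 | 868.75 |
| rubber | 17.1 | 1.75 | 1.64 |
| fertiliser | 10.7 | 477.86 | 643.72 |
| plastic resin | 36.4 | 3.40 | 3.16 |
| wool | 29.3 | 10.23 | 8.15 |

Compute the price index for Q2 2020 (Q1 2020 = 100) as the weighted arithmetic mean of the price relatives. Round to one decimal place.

94.7

paper pulp: 6.5 × (868.75/798.02) = 6.5 × 1.088632 = 7.0761
rubber: 17.1 × (1.64/1.75) = 17.1 × 0.937143 = 16.0251
fertiliser: 10.7 × (643.72/477.86) = 10.7 × 1.347089 = 14.4139
plastic resin: 36.4 × (3.16/3.40) = 36.4 × 0.929412 = 33.8306
wool: 29.3 × (8.15/10.23) = 29.3 × 0.796676 = 23.3426
Index = Σ wᵢ·(p₁ᵢ/p₀ᵢ) = 7.0761 + 16.0251 + 14.4139 + 33.8306 + 23.3426 = 94.6883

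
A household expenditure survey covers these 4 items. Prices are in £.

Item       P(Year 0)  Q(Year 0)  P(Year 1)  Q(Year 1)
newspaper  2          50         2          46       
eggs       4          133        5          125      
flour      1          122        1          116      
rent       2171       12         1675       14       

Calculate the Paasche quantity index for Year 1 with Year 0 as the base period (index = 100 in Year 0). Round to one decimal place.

Paasche quantity index uses current-period prices as weights.
ΣP(Year 1)·Q(Year 1) = 2×46 + 5×125 + 1×116 + 1675×14 = 92 + 625 + 116 + 23450 = 24283
ΣP(Year 1)·Q(Year 0) = 2×50 + 5×133 + 1×122 + 1675×12 = 100 + 665 + 122 + 20100 = 20987
Index = 24283 / 20987 × 100 = 115.7050

115.7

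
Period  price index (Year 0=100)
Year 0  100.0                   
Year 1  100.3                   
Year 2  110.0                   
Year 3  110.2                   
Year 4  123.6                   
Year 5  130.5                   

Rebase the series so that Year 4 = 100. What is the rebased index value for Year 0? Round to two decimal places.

Rebased(Year 0) = 100.0 / 123.6 × 100 = 80.9061

80.91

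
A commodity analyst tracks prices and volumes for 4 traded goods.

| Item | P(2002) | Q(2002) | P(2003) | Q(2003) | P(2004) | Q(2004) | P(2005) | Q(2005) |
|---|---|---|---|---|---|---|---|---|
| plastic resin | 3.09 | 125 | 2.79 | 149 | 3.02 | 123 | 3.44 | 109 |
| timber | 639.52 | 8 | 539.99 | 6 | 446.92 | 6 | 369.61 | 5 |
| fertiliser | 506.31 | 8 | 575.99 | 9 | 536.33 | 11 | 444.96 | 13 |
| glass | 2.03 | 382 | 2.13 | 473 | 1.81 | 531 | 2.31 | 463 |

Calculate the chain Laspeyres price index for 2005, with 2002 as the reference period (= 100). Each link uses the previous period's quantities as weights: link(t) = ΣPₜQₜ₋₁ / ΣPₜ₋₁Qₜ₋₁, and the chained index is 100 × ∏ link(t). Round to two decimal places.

77.29

Link 2002→2003:
ΣP(2003)Q(2002) = 2.79×125 + 539.99×8 + 575.99×8 + 2.13×382 = 348.75 + 4319.92 + 4607.92 + 813.66 = 10090.25
ΣP(2002)Q(2002) = 3.09×125 + 639.52×8 + 506.31×8 + 2.03×382 = 386.25 + 5116.16 + 4050.48 + 775.46 = 10328.35
link = 10090.25/10328.35 = 0.976947
Link 2003→2004:
ΣP(2004)Q(2003) = 3.02×149 + 446.92×6 + 536.33×9 + 1.81×473 = 449.98 + 2681.52 + 4826.97 + 856.13 = 8814.6
ΣP(2003)Q(2003) = 2.79×149 + 539.99×6 + 575.99×9 + 2.13×473 = 415.71 + 3239.94 + 5183.91 + 1007.49 = 9847.05
link = 8814.6/9847.05 = 0.895151
Link 2004→2005:
ΣP(2005)Q(2004) = 3.44×123 + 369.61×6 + 444.96×11 + 2.31×531 = 423.12 + 2217.66 + 4894.56 + 1226.61 = 8761.95
ΣP(2004)Q(2004) = 3.02×123 + 446.92×6 + 536.33×11 + 1.81×531 = 371.46 + 2681.52 + 5899.63 + 961.11 = 9913.72
link = 8761.95/9913.72 = 0.883821
Chained index = 100 × 0.976947 × 0.895151 × 0.883821 = 77.2915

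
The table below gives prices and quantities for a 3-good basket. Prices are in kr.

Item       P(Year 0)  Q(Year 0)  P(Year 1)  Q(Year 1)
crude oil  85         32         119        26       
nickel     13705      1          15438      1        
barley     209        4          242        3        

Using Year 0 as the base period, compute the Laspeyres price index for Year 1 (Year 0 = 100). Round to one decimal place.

Laspeyres price index uses base-period quantities as weights.
ΣP(Year 1)·Q(Year 0) = 119×32 + 15438×1 + 242×4 = 3808 + 15438 + 968 = 20214
ΣP(Year 0)·Q(Year 0) = 85×32 + 13705×1 + 209×4 = 2720 + 13705 + 836 = 17261
Index = 20214 / 17261 × 100 = 117.1079

117.1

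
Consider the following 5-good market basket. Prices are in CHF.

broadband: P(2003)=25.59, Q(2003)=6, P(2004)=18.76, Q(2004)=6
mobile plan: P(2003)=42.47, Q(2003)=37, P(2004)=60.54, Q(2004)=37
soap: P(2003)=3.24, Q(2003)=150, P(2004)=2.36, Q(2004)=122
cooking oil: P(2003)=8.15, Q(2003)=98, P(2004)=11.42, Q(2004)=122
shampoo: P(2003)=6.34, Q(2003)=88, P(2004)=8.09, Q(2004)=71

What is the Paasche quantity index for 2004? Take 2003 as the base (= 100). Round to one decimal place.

Paasche quantity index uses current-period prices as weights.
ΣP(2004)·Q(2004) = 18.76×6 + 60.54×37 + 2.36×122 + 11.42×122 + 8.09×71 = 112.56 + 2239.98 + 287.92 + 1393.24 + 574.39 = 4608.09
ΣP(2004)·Q(2003) = 18.76×6 + 60.54×37 + 2.36×150 + 11.42×98 + 8.09×88 = 112.56 + 2239.98 + 354 + 1119.16 + 711.92 = 4537.62
Index = 4608.09 / 4537.62 × 100 = 101.5530

101.6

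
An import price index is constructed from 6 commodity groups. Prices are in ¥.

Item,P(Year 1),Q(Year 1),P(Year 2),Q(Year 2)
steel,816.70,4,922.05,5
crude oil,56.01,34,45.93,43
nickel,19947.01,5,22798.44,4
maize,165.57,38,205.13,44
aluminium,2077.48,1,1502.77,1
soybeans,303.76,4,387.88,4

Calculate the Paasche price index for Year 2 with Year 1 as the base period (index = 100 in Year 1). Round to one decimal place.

113.4

Paasche price index uses current-period quantities as weights.
ΣP(Year 2)·Q(Year 2) = 922.05×5 + 45.93×43 + 22798.44×4 + 205.13×44 + 1502.77×1 + 387.88×4 = 4610.25 + 1974.99 + 91193.76 + 9025.72 + 1502.77 + 1551.52 = 109859.01
ΣP(Year 1)·Q(Year 2) = 816.70×5 + 56.01×43 + 19947.01×4 + 165.57×44 + 2077.48×1 + 303.76×4 = 4083.5 + 2408.43 + 79788.04 + 7285.08 + 2077.48 + 1215.04 = 96857.57
Index = 109859.01 / 96857.57 × 100 = 113.4233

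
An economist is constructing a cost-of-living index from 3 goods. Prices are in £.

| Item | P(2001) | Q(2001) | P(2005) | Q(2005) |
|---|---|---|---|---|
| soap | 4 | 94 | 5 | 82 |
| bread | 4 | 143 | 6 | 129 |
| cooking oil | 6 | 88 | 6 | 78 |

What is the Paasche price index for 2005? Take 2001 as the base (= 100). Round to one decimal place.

125.9

Paasche price index uses current-period quantities as weights.
ΣP(2005)·Q(2005) = 5×82 + 6×129 + 6×78 = 410 + 774 + 468 = 1652
ΣP(2001)·Q(2005) = 4×82 + 4×129 + 6×78 = 328 + 516 + 468 = 1312
Index = 1652 / 1312 × 100 = 125.9146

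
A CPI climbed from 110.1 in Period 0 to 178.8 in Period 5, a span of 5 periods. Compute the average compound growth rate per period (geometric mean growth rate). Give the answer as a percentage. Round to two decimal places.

10.18%

Growth factor = (178.8/110.1)^(1/5) = (1.623978)^(1/5) = 1.101834
Growth rate = 1.101834 − 1 = 0.101834 = 10.1834%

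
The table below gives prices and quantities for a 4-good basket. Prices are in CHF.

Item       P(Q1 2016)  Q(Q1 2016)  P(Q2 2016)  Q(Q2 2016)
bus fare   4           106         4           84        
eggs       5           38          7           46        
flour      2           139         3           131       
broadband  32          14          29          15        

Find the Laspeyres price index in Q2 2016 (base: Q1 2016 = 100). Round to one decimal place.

Laspeyres price index uses base-period quantities as weights.
ΣP(Q2 2016)·Q(Q1 2016) = 4×106 + 7×38 + 3×139 + 29×14 = 424 + 266 + 417 + 406 = 1513
ΣP(Q1 2016)·Q(Q1 2016) = 4×106 + 5×38 + 2×139 + 32×14 = 424 + 190 + 278 + 448 = 1340
Index = 1513 / 1340 × 100 = 112.9104

112.9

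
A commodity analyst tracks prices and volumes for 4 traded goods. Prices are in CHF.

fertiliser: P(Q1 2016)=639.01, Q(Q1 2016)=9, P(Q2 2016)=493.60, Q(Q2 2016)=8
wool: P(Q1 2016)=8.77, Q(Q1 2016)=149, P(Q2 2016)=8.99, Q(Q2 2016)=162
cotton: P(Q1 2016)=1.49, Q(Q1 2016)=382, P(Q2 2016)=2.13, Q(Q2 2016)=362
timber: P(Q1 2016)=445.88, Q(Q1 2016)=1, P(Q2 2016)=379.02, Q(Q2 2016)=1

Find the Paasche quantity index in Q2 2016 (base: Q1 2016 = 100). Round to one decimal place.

94.0

Paasche quantity index uses current-period prices as weights.
ΣP(Q2 2016)·Q(Q2 2016) = 493.60×8 + 8.99×162 + 2.13×362 + 379.02×1 = 3948.8 + 1456.38 + 771.06 + 379.02 = 6555.26
ΣP(Q2 2016)·Q(Q1 2016) = 493.60×9 + 8.99×149 + 2.13×382 + 379.02×1 = 4442.4 + 1339.51 + 813.66 + 379.02 = 6974.59
Index = 6555.26 / 6974.59 × 100 = 93.9877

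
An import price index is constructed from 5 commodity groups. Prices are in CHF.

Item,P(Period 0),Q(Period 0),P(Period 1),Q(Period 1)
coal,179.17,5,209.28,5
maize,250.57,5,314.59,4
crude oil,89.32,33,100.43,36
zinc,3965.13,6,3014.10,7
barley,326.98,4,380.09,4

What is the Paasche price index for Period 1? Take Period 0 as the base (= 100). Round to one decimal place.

Paasche price index uses current-period quantities as weights.
ΣP(Period 1)·Q(Period 1) = 209.28×5 + 314.59×4 + 100.43×36 + 3014.10×7 + 380.09×4 = 1046.4 + 1258.36 + 3615.48 + 21098.7 + 1520.36 = 28539.3
ΣP(Period 0)·Q(Period 1) = 179.17×5 + 250.57×4 + 89.32×36 + 3965.13×7 + 326.98×4 = 895.85 + 1002.28 + 3215.52 + 27755.91 + 1307.92 = 34177.48
Index = 28539.3 / 34177.48 × 100 = 83.5032

83.5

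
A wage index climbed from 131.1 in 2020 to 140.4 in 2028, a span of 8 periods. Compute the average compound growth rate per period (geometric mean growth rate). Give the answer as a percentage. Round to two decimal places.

0.86%

Growth factor = (140.4/131.1)^(1/8) = (1.070938)^(1/8) = 1.008604
Growth rate = 1.008604 − 1 = 0.008604 = 0.8604%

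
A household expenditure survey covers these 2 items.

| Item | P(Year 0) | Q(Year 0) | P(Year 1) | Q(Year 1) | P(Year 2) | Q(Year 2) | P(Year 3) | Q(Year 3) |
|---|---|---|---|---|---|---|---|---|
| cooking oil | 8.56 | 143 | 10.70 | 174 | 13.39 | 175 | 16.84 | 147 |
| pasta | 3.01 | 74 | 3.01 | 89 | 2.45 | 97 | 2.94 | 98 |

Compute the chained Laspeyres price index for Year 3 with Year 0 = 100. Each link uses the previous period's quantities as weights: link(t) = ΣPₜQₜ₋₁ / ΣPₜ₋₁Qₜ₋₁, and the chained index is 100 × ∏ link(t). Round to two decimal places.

Link Year 0→Year 1:
ΣP(Year 1)Q(Year 0) = 10.70×143 + 3.01×74 = 1530.1 + 222.74 = 1752.84
ΣP(Year 0)Q(Year 0) = 8.56×143 + 3.01×74 = 1224.08 + 222.74 = 1446.82
link = 1752.84/1446.82 = 1.211512
Link Year 1→Year 2:
ΣP(Year 2)Q(Year 1) = 13.39×174 + 2.45×89 = 2329.86 + 218.05 = 2547.91
ΣP(Year 1)Q(Year 1) = 10.70×174 + 3.01×89 = 1861.8 + 267.89 = 2129.69
link = 2547.91/2129.69 = 1.196376
Link Year 2→Year 3:
ΣP(Year 3)Q(Year 2) = 16.84×175 + 2.94×97 = 2947 + 285.18 = 3232.18
ΣP(Year 2)Q(Year 2) = 13.39×175 + 2.45×97 = 2343.25 + 237.65 = 2580.9
link = 3232.18/2580.9 = 1.252346
Chained index = 100 × 1.211512 × 1.196376 × 1.252346 = 181.5181

181.52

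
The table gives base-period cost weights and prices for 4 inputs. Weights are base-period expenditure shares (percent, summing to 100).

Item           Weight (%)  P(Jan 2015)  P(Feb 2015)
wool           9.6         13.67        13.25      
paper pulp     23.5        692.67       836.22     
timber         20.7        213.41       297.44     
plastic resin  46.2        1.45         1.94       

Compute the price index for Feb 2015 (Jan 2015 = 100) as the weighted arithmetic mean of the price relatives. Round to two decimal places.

128.34

wool: 9.6 × (13.25/13.67) = 9.6 × 0.969276 = 9.3050
paper pulp: 23.5 × (836.22/692.67) = 23.5 × 1.207242 = 28.3702
timber: 20.7 × (297.44/213.41) = 20.7 × 1.393749 = 28.8506
plastic resin: 46.2 × (1.94/1.45) = 46.2 × 1.337931 = 61.8124
Index = Σ wᵢ·(p₁ᵢ/p₀ᵢ) = 9.3050 + 28.3702 + 28.8506 + 61.8124 = 128.3382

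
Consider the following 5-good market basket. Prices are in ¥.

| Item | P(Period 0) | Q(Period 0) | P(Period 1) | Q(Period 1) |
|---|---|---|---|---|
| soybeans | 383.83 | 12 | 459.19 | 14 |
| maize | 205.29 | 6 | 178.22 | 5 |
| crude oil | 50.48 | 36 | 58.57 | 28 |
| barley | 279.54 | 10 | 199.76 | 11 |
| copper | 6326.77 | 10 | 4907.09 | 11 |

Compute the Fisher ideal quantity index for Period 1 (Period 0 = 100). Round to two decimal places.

109.09

Laspeyres component (base-period weights):
ΣP(Period 0)Q(Period 1) = 383.83×14 + 205.29×5 + 50.48×28 + 279.54×11 + 6326.77×11 = 5373.62 + 1026.45 + 1413.44 + 3074.94 + 69594.47 = 80482.92
ΣP(Period 0)Q(Period 0) = 383.83×12 + 205.29×6 + 50.48×36 + 279.54×10 + 6326.77×10 = 4605.96 + 1231.74 + 1817.28 + 2795.4 + 63267.7 = 73718.08
L = 80482.92 / 73718.08 × 100 = 109.1766
Paasche component (current-period weights):
ΣP(Period 1)Q(Period 1) = 459.19×14 + 178.22×5 + 58.57×28 + 199.76×11 + 4907.09×11 = 6428.66 + 891.1 + 1639.96 + 2197.36 + 53977.99 = 65135.07
ΣP(Period 1)Q(Period 0) = 459.19×12 + 178.22×6 + 58.57×36 + 199.76×10 + 4907.09×10 = 5510.28 + 1069.32 + 2108.52 + 1997.6 + 49070.9 = 59756.62
P = 65135.07 / 59756.62 × 100 = 109.0006
Fisher = √(L × P) = √(109.1766 × 109.0006) = 109.0886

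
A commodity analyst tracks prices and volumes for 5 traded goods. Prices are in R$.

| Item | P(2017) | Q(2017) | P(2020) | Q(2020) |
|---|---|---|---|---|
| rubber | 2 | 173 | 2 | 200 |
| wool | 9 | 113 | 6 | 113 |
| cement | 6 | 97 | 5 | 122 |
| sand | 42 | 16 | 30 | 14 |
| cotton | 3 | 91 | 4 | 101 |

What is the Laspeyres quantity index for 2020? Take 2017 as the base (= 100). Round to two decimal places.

Laspeyres quantity index uses base-period prices as weights.
ΣP(2017)·Q(2020) = 2×200 + 9×113 + 6×122 + 42×14 + 3×101 = 400 + 1017 + 732 + 588 + 303 = 3040
ΣP(2017)·Q(2017) = 2×173 + 9×113 + 6×97 + 42×16 + 3×91 = 346 + 1017 + 582 + 672 + 273 = 2890
Index = 3040 / 2890 × 100 = 105.1903

105.19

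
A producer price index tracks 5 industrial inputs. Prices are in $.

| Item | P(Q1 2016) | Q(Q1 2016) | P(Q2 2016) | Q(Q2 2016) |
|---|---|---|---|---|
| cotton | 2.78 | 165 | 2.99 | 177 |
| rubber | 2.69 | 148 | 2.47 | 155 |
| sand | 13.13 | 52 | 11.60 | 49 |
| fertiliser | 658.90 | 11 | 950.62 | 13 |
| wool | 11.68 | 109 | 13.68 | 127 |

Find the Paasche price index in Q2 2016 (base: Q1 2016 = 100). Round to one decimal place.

134.3

Paasche price index uses current-period quantities as weights.
ΣP(Q2 2016)·Q(Q2 2016) = 2.99×177 + 2.47×155 + 11.60×49 + 950.62×13 + 13.68×127 = 529.23 + 382.85 + 568.4 + 12358.06 + 1737.36 = 15575.9
ΣP(Q1 2016)·Q(Q2 2016) = 2.78×177 + 2.69×155 + 13.13×49 + 658.90×13 + 11.68×127 = 492.06 + 416.95 + 643.37 + 8565.7 + 1483.36 = 11601.44
Index = 15575.9 / 11601.44 × 100 = 134.2583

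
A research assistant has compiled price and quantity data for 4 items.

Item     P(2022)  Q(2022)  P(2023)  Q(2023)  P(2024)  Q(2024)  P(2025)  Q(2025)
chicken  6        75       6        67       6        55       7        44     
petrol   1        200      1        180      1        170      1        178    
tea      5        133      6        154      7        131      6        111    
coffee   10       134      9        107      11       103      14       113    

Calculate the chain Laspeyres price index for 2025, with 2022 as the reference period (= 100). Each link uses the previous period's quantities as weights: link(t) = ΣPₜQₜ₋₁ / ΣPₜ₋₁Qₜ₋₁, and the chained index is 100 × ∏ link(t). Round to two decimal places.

125.36

Link 2022→2023:
ΣP(2023)Q(2022) = 6×75 + 1×200 + 6×133 + 9×134 = 450 + 200 + 798 + 1206 = 2654
ΣP(2022)Q(2022) = 6×75 + 1×200 + 5×133 + 10×134 = 450 + 200 + 665 + 1340 = 2655
link = 2654/2655 = 0.999623
Link 2023→2024:
ΣP(2024)Q(2023) = 6×67 + 1×180 + 7×154 + 11×107 = 402 + 180 + 1078 + 1177 = 2837
ΣP(2023)Q(2023) = 6×67 + 1×180 + 6×154 + 9×107 = 402 + 180 + 924 + 963 = 2469
link = 2837/2469 = 1.149048
Link 2024→2025:
ΣP(2025)Q(2024) = 7×55 + 1×170 + 6×131 + 14×103 = 385 + 170 + 786 + 1442 = 2783
ΣP(2024)Q(2024) = 6×55 + 1×170 + 7×131 + 11×103 = 330 + 170 + 917 + 1133 = 2550
link = 2783/2550 = 1.091373
Chained index = 100 × 0.999623 × 1.149048 × 1.091373 = 125.3567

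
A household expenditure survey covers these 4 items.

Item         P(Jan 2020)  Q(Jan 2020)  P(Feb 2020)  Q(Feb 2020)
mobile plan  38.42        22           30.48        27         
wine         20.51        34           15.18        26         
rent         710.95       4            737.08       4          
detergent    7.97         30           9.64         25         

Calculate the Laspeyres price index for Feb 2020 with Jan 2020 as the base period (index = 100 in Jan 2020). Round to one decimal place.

95.6

Laspeyres price index uses base-period quantities as weights.
ΣP(Feb 2020)·Q(Jan 2020) = 30.48×22 + 15.18×34 + 737.08×4 + 9.64×30 = 670.56 + 516.12 + 2948.32 + 289.2 = 4424.2
ΣP(Jan 2020)·Q(Jan 2020) = 38.42×22 + 20.51×34 + 710.95×4 + 7.97×30 = 845.24 + 697.34 + 2843.8 + 239.1 = 4625.48
Index = 4424.2 / 4625.48 × 100 = 95.6485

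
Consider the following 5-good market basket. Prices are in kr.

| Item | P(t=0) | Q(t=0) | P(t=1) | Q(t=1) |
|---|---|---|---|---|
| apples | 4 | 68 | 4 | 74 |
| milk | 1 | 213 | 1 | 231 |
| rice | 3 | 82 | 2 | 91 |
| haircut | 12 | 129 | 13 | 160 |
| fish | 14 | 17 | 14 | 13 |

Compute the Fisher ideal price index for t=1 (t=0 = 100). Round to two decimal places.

102.12

Laspeyres component (base-period weights):
ΣP(t=1)Q(t=0) = 4×68 + 1×213 + 2×82 + 13×129 + 14×17 = 272 + 213 + 164 + 1677 + 238 = 2564
ΣP(t=0)Q(t=0) = 4×68 + 1×213 + 3×82 + 12×129 + 14×17 = 272 + 213 + 246 + 1548 + 238 = 2517
L = 2564 / 2517 × 100 = 101.8673
Paasche component (current-period weights):
ΣP(t=1)Q(t=1) = 4×74 + 1×231 + 2×91 + 13×160 + 14×13 = 296 + 231 + 182 + 2080 + 182 = 2971
ΣP(t=0)Q(t=1) = 4×74 + 1×231 + 3×91 + 12×160 + 14×13 = 296 + 231 + 273 + 1920 + 182 = 2902
P = 2971 / 2902 × 100 = 102.3777
Fisher = √(L × P) = √(101.8673 × 102.3777) = 102.1222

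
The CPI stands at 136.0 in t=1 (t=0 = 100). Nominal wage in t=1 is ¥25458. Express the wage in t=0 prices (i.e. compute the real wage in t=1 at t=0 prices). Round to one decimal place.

Real = Nominal ÷ (Index/100) = 25458 ÷ (136.0/100)
     = 25458 ÷ 1.360 = 18719.1176

18719.1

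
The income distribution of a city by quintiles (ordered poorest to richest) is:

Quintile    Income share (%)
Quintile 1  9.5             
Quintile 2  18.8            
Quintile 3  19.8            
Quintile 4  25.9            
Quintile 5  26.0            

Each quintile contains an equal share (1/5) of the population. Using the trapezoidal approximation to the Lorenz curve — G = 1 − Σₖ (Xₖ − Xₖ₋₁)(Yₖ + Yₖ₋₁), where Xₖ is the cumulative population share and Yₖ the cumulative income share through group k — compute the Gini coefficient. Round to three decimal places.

0.160

Cumulative income shares Yₖ: 0.0950, 0.2830, 0.4810, 0.7400, 1.0000
Σ (Xₖ−Xₖ₋₁)(Yₖ+Yₖ₋₁) = (1/5)(0.0950+0.0000) + (1/5)(0.2830+0.0950) + (1/5)(0.4810+0.2830) + (1/5)(0.7400+0.4810) + (1/5)(1.0000+0.7400)
  = 0.0190 + 0.0756 + 0.1528 + 0.2442 + 0.3480 = 0.8396
G = 1 − 0.8396 = 0.1604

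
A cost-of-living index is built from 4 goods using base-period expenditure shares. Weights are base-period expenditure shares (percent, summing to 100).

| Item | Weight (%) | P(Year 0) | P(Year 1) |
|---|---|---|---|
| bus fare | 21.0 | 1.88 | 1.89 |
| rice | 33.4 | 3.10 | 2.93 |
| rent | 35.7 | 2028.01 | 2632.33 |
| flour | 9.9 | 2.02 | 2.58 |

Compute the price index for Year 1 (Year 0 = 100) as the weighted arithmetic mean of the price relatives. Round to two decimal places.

111.66

bus fare: 21.0 × (1.89/1.88) = 21.0 × 1.005319 = 21.1117
rice: 33.4 × (2.93/3.10) = 33.4 × 0.945161 = 31.5684
rent: 35.7 × (2632.33/2028.01) = 35.7 × 1.297987 = 46.3381
flour: 9.9 × (2.58/2.02) = 9.9 × 1.277228 = 12.6446
Index = Σ wᵢ·(p₁ᵢ/p₀ᵢ) = 21.1117 + 31.5684 + 46.3381 + 12.6446 = 111.6628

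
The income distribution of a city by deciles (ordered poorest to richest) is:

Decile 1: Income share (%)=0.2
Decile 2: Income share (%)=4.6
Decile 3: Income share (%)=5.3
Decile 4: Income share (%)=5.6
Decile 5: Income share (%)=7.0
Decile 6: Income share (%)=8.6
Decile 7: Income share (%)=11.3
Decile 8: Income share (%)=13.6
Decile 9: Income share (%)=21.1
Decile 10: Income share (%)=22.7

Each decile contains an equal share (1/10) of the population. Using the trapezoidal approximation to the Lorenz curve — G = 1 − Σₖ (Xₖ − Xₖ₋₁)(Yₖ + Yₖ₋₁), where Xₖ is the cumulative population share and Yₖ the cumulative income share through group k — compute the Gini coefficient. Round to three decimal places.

0.378

Cumulative income shares Yₖ: 0.0020, 0.0480, 0.1010, 0.1570, 0.2270, 0.3130, 0.4260, 0.5620, 0.7730, 1.0000
Σ (Xₖ−Xₖ₋₁)(Yₖ+Yₖ₋₁) = (1/10)(0.0020+0.0000) + (1/10)(0.0480+0.0020) + (1/10)(0.1010+0.0480) + (1/10)(0.1570+0.1010) + (1/10)(0.2270+0.1570) + (1/10)(0.3130+0.2270) + (1/10)(0.4260+0.3130) + (1/10)(0.5620+0.4260) + (1/10)(0.7730+0.5620) + (1/10)(1.0000+0.7730)
  = 0.0002 + 0.0050 + 0.0149 + 0.0258 + 0.0384 + 0.0540 + 0.0739 + 0.0988 + 0.1335 + 0.1773 = 0.6218
G = 1 − 0.6218 = 0.3782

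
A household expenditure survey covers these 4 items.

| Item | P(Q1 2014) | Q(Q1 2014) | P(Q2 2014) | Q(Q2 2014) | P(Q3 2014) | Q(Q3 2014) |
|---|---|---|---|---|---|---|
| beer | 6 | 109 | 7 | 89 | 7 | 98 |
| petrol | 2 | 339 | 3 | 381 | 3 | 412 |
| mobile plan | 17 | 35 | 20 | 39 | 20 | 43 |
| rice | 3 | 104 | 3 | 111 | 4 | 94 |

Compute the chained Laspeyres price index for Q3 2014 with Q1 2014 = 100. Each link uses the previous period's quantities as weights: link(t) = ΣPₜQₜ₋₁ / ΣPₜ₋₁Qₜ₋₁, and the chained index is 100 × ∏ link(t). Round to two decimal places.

Link Q1 2014→Q2 2014:
ΣP(Q2 2014)Q(Q1 2014) = 7×109 + 3×339 + 20×35 + 3×104 = 763 + 1017 + 700 + 312 = 2792
ΣP(Q1 2014)Q(Q1 2014) = 6×109 + 2×339 + 17×35 + 3×104 = 654 + 678 + 595 + 312 = 2239
link = 2792/2239 = 1.246985
Link Q2 2014→Q3 2014:
ΣP(Q3 2014)Q(Q2 2014) = 7×89 + 3×381 + 20×39 + 4×111 = 623 + 1143 + 780 + 444 = 2990
ΣP(Q2 2014)Q(Q2 2014) = 7×89 + 3×381 + 20×39 + 3×111 = 623 + 1143 + 780 + 333 = 2879
link = 2990/2879 = 1.038555
Chained index = 100 × 1.246985 × 1.038555 = 129.5063

129.51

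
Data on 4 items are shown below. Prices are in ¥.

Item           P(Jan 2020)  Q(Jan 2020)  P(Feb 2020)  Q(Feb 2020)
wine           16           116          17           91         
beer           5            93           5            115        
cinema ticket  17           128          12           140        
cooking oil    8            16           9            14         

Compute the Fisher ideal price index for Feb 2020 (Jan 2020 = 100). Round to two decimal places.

87.92

Laspeyres component (base-period weights):
ΣP(Feb 2020)Q(Jan 2020) = 17×116 + 5×93 + 12×128 + 9×16 = 1972 + 465 + 1536 + 144 = 4117
ΣP(Jan 2020)Q(Jan 2020) = 16×116 + 5×93 + 17×128 + 8×16 = 1856 + 465 + 2176 + 128 = 4625
L = 4117 / 4625 × 100 = 89.0162
Paasche component (current-period weights):
ΣP(Feb 2020)Q(Feb 2020) = 17×91 + 5×115 + 12×140 + 9×14 = 1547 + 575 + 1680 + 126 = 3928
ΣP(Jan 2020)Q(Feb 2020) = 16×91 + 5×115 + 17×140 + 8×14 = 1456 + 575 + 2380 + 112 = 4523
P = 3928 / 4523 × 100 = 86.8450
Fisher = √(L × P) = √(89.0162 × 86.8450) = 87.9239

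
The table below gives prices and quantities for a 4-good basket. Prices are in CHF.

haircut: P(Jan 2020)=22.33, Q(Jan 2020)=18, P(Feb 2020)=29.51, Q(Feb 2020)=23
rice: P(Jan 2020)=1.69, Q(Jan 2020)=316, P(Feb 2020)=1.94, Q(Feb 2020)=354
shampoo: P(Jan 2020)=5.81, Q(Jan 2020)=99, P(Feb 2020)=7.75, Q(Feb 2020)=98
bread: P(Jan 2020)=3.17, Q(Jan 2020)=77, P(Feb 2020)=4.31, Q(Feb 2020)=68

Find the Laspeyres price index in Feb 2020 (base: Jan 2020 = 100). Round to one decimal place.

127.8

Laspeyres price index uses base-period quantities as weights.
ΣP(Feb 2020)·Q(Jan 2020) = 29.51×18 + 1.94×316 + 7.75×99 + 4.31×77 = 531.18 + 613.04 + 767.25 + 331.87 = 2243.34
ΣP(Jan 2020)·Q(Jan 2020) = 22.33×18 + 1.69×316 + 5.81×99 + 3.17×77 = 401.94 + 534.04 + 575.19 + 244.09 = 1755.26
Index = 2243.34 / 1755.26 × 100 = 127.8067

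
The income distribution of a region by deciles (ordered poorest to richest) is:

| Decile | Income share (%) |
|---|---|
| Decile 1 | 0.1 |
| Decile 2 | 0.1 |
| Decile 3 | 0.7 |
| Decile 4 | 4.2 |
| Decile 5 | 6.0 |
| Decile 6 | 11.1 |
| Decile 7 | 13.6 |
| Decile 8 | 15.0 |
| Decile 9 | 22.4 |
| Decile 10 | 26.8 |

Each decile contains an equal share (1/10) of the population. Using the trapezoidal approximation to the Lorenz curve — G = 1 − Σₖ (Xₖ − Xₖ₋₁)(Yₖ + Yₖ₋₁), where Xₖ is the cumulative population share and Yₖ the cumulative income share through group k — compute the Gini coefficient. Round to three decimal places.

Cumulative income shares Yₖ: 0.0010, 0.0020, 0.0090, 0.0510, 0.1110, 0.2220, 0.3580, 0.5080, 0.7320, 1.0000
Σ (Xₖ−Xₖ₋₁)(Yₖ+Yₖ₋₁) = (1/10)(0.0010+0.0000) + (1/10)(0.0020+0.0010) + (1/10)(0.0090+0.0020) + (1/10)(0.0510+0.0090) + (1/10)(0.1110+0.0510) + (1/10)(0.2220+0.1110) + (1/10)(0.3580+0.2220) + (1/10)(0.5080+0.3580) + (1/10)(0.7320+0.5080) + (1/10)(1.0000+0.7320)
  = 0.0001 + 0.0003 + 0.0011 + 0.0060 + 0.0162 + 0.0333 + 0.0580 + 0.0866 + 0.1240 + 0.1732 = 0.4988
G = 1 − 0.4988 = 0.5012

0.501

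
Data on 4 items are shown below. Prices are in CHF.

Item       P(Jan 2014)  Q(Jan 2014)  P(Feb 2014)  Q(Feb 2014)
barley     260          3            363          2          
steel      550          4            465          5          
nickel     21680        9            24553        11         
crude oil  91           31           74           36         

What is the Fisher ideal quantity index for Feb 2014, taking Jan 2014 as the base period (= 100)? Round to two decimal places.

121.93

Laspeyres component (base-period weights):
ΣP(Jan 2014)Q(Feb 2014) = 260×2 + 550×5 + 21680×11 + 91×36 = 520 + 2750 + 238480 + 3276 = 245026
ΣP(Jan 2014)Q(Jan 2014) = 260×3 + 550×4 + 21680×9 + 91×31 = 780 + 2200 + 195120 + 2821 = 200921
L = 245026 / 200921 × 100 = 121.9514
Paasche component (current-period weights):
ΣP(Feb 2014)Q(Feb 2014) = 363×2 + 465×5 + 24553×11 + 74×36 = 726 + 2325 + 270083 + 2664 = 275798
ΣP(Feb 2014)Q(Jan 2014) = 363×3 + 465×4 + 24553×9 + 74×31 = 1089 + 1860 + 220977 + 2294 = 226220
P = 275798 / 226220 × 100 = 121.9158
Fisher = √(L × P) = √(121.9514 × 121.9158) = 121.9336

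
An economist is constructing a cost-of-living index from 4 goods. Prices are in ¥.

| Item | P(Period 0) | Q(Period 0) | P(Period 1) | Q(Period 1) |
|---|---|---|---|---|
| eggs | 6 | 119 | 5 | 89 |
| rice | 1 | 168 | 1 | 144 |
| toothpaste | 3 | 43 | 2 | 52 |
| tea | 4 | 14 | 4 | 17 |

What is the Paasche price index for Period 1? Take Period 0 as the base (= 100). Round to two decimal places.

Paasche price index uses current-period quantities as weights.
ΣP(Period 1)·Q(Period 1) = 5×89 + 1×144 + 2×52 + 4×17 = 445 + 144 + 104 + 68 = 761
ΣP(Period 0)·Q(Period 1) = 6×89 + 1×144 + 3×52 + 4×17 = 534 + 144 + 156 + 68 = 902
Index = 761 / 902 × 100 = 84.3681

84.37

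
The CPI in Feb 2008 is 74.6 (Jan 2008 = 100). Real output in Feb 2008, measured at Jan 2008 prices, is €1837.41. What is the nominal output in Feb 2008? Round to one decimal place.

1370.7

Nominal = Real × (Index/100) = 1837.41 × (74.6/100)
        = 1837.41 × 0.746 = 1370.7079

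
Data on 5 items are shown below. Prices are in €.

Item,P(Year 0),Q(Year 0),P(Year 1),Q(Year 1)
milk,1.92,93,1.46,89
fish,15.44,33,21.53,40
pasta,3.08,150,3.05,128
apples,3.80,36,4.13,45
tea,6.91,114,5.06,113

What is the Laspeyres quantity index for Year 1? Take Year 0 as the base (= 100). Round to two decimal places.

Laspeyres quantity index uses base-period prices as weights.
ΣP(Year 0)·Q(Year 1) = 1.92×89 + 15.44×40 + 3.08×128 + 3.80×45 + 6.91×113 = 170.88 + 617.6 + 394.24 + 171 + 780.83 = 2134.55
ΣP(Year 0)·Q(Year 0) = 1.92×93 + 15.44×33 + 3.08×150 + 3.80×36 + 6.91×114 = 178.56 + 509.52 + 462 + 136.8 + 787.74 = 2074.62
Index = 2134.55 / 2074.62 × 100 = 102.8887

102.89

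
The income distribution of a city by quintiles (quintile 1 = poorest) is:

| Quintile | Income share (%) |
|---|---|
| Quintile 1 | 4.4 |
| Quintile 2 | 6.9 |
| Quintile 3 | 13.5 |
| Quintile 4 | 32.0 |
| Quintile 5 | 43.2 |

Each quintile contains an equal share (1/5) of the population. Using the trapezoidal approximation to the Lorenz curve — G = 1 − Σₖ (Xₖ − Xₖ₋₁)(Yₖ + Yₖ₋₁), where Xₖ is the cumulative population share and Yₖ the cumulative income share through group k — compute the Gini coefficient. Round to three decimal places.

0.411

Cumulative income shares Yₖ: 0.0440, 0.1130, 0.2480, 0.5680, 1.0000
Σ (Xₖ−Xₖ₋₁)(Yₖ+Yₖ₋₁) = (1/5)(0.0440+0.0000) + (1/5)(0.1130+0.0440) + (1/5)(0.2480+0.1130) + (1/5)(0.5680+0.2480) + (1/5)(1.0000+0.5680)
  = 0.0088 + 0.0314 + 0.0722 + 0.1632 + 0.3136 = 0.5892
G = 1 − 0.5892 = 0.4108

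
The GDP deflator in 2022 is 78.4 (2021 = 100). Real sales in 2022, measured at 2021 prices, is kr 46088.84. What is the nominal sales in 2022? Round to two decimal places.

36133.65

Nominal = Real × (Index/100) = 46088.84 × (78.4/100)
        = 46088.84 × 0.784 = 36133.6506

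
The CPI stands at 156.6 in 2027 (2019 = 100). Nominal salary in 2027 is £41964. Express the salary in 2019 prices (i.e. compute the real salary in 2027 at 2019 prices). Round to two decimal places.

Real = Nominal ÷ (Index/100) = 41964 ÷ (156.6/100)
     = 41964 ÷ 1.566 = 26796.9349

26796.93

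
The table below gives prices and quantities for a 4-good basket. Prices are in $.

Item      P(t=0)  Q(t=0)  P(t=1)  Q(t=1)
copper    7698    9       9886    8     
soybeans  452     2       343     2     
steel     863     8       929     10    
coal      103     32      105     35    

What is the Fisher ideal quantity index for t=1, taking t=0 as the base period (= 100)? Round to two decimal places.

92.64

Laspeyres component (base-period weights):
ΣP(t=0)Q(t=1) = 7698×8 + 452×2 + 863×10 + 103×35 = 61584 + 904 + 8630 + 3605 = 74723
ΣP(t=0)Q(t=0) = 7698×9 + 452×2 + 863×8 + 103×32 = 69282 + 904 + 6904 + 3296 = 80386
L = 74723 / 80386 × 100 = 92.9552
Paasche component (current-period weights):
ΣP(t=1)Q(t=1) = 9886×8 + 343×2 + 929×10 + 105×35 = 79088 + 686 + 9290 + 3675 = 92739
ΣP(t=1)Q(t=0) = 9886×9 + 343×2 + 929×8 + 105×32 = 88974 + 686 + 7432 + 3360 = 100452
P = 92739 / 100452 × 100 = 92.3217
Fisher = √(L × P) = √(92.9552 × 92.3217) = 92.6379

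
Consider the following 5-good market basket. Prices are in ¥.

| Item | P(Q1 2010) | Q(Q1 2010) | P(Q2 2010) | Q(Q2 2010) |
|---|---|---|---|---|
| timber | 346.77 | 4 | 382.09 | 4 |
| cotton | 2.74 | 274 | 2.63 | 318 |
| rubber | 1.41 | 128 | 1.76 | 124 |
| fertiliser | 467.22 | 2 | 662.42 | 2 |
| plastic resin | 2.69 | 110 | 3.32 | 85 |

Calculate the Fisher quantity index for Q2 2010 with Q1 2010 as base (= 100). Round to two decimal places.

Laspeyres component (base-period weights):
ΣP(Q1 2010)Q(Q2 2010) = 346.77×4 + 2.74×318 + 1.41×124 + 467.22×2 + 2.69×85 = 1387.08 + 871.32 + 174.84 + 934.44 + 228.65 = 3596.33
ΣP(Q1 2010)Q(Q1 2010) = 346.77×4 + 2.74×274 + 1.41×128 + 467.22×2 + 2.69×110 = 1387.08 + 750.76 + 180.48 + 934.44 + 295.9 = 3548.66
L = 3596.33 / 3548.66 × 100 = 101.3433
Paasche component (current-period weights):
ΣP(Q2 2010)Q(Q2 2010) = 382.09×4 + 2.63×318 + 1.76×124 + 662.42×2 + 3.32×85 = 1528.36 + 836.34 + 218.24 + 1324.84 + 282.2 = 4189.98
ΣP(Q2 2010)Q(Q1 2010) = 382.09×4 + 2.63×274 + 1.76×128 + 662.42×2 + 3.32×110 = 1528.36 + 720.62 + 225.28 + 1324.84 + 365.2 = 4164.3
P = 4189.98 / 4164.3 × 100 = 100.6167
Fisher = √(L × P) = √(101.3433 × 100.6167) = 100.9793

100.98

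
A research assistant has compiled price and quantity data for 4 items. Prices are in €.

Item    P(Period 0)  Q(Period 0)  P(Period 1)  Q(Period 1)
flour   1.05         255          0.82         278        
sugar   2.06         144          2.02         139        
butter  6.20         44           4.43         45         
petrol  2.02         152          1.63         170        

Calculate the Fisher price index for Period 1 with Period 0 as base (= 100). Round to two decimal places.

Laspeyres component (base-period weights):
ΣP(Period 1)Q(Period 0) = 0.82×255 + 2.02×144 + 4.43×44 + 1.63×152 = 209.1 + 290.88 + 194.92 + 247.76 = 942.66
ΣP(Period 0)Q(Period 0) = 1.05×255 + 2.06×144 + 6.20×44 + 2.02×152 = 267.75 + 296.64 + 272.8 + 307.04 = 1144.23
L = 942.66 / 1144.23 × 100 = 82.3838
Paasche component (current-period weights):
ΣP(Period 1)Q(Period 1) = 0.82×278 + 2.02×139 + 4.43×45 + 1.63×170 = 227.96 + 280.78 + 199.35 + 277.1 = 985.19
ΣP(Period 0)Q(Period 1) = 1.05×278 + 2.06×139 + 6.20×45 + 2.02×170 = 291.9 + 286.34 + 279 + 343.4 = 1200.64
P = 985.19 / 1200.64 × 100 = 82.0554
Fisher = √(L × P) = √(82.3838 × 82.0554) = 82.2194

82.22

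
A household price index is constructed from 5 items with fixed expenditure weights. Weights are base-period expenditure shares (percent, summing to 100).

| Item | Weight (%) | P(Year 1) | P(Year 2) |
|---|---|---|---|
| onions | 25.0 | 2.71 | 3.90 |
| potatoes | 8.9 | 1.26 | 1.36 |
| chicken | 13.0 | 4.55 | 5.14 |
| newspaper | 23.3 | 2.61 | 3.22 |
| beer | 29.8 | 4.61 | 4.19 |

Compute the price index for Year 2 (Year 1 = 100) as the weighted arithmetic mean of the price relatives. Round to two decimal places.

onions: 25.0 × (3.90/2.71) = 25.0 × 1.439114 = 35.9779
potatoes: 8.9 × (1.36/1.26) = 8.9 × 1.079365 = 9.6063
chicken: 13.0 × (5.14/4.55) = 13.0 × 1.129670 = 14.6857
newspaper: 23.3 × (3.22/2.61) = 23.3 × 1.233716 = 28.7456
beer: 29.8 × (4.19/4.61) = 29.8 × 0.908894 = 27.0850
Index = Σ wᵢ·(p₁ᵢ/p₀ᵢ) = 35.9779 + 9.6063 + 14.6857 + 28.7456 + 27.0850 = 116.1005

116.10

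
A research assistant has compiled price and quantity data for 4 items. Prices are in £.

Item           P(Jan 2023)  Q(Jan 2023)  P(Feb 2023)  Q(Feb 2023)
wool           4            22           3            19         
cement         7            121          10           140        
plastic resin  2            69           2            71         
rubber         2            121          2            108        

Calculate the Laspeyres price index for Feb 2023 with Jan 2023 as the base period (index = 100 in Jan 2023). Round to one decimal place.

125.9

Laspeyres price index uses base-period quantities as weights.
ΣP(Feb 2023)·Q(Jan 2023) = 3×22 + 10×121 + 2×69 + 2×121 = 66 + 1210 + 138 + 242 = 1656
ΣP(Jan 2023)·Q(Jan 2023) = 4×22 + 7×121 + 2×69 + 2×121 = 88 + 847 + 138 + 242 = 1315
Index = 1656 / 1315 × 100 = 125.9316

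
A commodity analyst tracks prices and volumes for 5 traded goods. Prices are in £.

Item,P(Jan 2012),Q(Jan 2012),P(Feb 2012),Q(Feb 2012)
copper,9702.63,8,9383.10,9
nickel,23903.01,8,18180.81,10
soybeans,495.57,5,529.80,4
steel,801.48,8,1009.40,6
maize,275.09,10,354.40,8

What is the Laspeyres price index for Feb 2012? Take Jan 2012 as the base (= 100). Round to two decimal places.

Laspeyres price index uses base-period quantities as weights.
ΣP(Feb 2012)·Q(Jan 2012) = 9383.10×8 + 18180.81×8 + 529.80×5 + 1009.40×8 + 354.40×10 = 75064.8 + 145446.48 + 2649 + 8075.2 + 3544 = 234779.48
ΣP(Jan 2012)·Q(Jan 2012) = 9702.63×8 + 23903.01×8 + 495.57×5 + 801.48×8 + 275.09×10 = 77621.04 + 191224.08 + 2477.85 + 6411.84 + 2750.9 = 280485.71
Index = 234779.48 / 280485.71 × 100 = 83.7046

83.70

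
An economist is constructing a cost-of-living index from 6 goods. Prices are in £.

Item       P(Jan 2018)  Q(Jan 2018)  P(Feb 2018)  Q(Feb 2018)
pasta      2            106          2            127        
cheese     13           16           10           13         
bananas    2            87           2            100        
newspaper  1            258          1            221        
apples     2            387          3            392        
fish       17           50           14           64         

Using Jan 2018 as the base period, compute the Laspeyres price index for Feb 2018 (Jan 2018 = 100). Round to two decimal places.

Laspeyres price index uses base-period quantities as weights.
ΣP(Feb 2018)·Q(Jan 2018) = 2×106 + 10×16 + 2×87 + 1×258 + 3×387 + 14×50 = 212 + 160 + 174 + 258 + 1161 + 700 = 2665
ΣP(Jan 2018)·Q(Jan 2018) = 2×106 + 13×16 + 2×87 + 1×258 + 2×387 + 17×50 = 212 + 208 + 174 + 258 + 774 + 850 = 2476
Index = 2665 / 2476 × 100 = 107.6333

107.63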